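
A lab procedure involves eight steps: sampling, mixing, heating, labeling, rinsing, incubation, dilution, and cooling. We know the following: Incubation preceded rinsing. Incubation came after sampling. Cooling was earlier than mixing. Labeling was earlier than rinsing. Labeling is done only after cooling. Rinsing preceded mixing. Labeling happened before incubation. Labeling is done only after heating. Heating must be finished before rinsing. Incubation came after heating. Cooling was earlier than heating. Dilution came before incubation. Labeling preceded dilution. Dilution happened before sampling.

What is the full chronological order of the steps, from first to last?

cooling, heating, labeling, dilution, sampling, incubation, rinsing, mixing

The constraints fix every adjacent pair, so only one ordering works:
cooling → heating → labeling → dilution → sampling → incubation → rinsing → mixing.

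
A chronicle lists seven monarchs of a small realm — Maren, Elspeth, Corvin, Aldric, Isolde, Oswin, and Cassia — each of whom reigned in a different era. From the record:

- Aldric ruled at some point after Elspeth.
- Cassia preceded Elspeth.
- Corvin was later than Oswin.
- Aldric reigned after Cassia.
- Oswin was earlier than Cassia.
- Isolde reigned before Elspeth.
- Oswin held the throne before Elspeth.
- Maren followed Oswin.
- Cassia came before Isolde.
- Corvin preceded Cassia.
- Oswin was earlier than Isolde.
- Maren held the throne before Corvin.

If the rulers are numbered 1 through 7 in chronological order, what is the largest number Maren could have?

Maren must come before Aldric, Cassia, Corvin, Elspeth, and Isolde — 5 rulers forced after them.
Everything else can be placed before Maren in some valid order, so Maren can sit as late as position 7 − 5 = 2.

2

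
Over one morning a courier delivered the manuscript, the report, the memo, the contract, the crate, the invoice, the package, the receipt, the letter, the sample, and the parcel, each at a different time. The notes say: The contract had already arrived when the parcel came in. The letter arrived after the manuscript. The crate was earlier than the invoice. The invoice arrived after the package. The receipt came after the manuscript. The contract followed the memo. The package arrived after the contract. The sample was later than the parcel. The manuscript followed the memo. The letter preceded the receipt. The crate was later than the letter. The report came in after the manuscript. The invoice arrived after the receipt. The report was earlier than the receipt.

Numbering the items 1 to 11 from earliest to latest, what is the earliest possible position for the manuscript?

2

The memo must come before the manuscript — 1 forced predecessor.
Nothing else is forced ahead of the manuscript, so its earliest slot is position 1 + 1 = 2.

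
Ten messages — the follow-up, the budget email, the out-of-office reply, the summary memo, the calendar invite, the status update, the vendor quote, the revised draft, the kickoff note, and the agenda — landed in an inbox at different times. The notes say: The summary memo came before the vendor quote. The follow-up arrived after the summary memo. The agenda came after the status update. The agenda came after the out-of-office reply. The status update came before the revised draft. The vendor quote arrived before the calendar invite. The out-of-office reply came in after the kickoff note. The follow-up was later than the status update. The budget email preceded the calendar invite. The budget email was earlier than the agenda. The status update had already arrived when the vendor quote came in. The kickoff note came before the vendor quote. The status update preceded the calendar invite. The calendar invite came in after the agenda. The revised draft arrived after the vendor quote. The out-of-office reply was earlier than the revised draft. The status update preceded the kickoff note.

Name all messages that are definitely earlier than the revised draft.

the kickoff note, the out-of-office reply, the status update, the summary memo, the vendor quote

Directly stated before the revised draft: the out-of-office reply, the status update, and the vendor quote.
The kickoff note reaches the revised draft via the kickoff note → the out-of-office reply → the revised draft.
The summary memo reaches the revised draft via the summary memo → the vendor quote → the revised draft.
No chain forces the calendar invite (or any of the others) ahead of the revised draft.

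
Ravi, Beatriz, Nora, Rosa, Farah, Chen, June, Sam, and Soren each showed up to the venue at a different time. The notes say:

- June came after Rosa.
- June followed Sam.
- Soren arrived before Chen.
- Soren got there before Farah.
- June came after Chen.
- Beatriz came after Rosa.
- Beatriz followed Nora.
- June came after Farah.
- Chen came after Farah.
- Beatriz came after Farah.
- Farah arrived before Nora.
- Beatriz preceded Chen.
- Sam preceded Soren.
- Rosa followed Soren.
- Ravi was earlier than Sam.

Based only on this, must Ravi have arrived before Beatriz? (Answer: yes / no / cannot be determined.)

Chain the constraints: Ravi → Sam → Soren → Farah → Beatriz. Each link is directly stated, so Ravi comes before Beatriz.

yes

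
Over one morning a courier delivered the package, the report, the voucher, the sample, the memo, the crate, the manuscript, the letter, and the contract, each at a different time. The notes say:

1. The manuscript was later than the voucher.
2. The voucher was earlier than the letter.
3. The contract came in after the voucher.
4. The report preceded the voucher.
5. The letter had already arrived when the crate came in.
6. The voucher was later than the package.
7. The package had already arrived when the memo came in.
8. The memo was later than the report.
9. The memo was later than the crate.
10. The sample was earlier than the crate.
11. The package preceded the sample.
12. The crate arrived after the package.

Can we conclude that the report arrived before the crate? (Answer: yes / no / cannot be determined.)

yes

Chain the constraints: the report → the voucher → the letter → the crate. Each link is directly stated, so the report comes before the crate.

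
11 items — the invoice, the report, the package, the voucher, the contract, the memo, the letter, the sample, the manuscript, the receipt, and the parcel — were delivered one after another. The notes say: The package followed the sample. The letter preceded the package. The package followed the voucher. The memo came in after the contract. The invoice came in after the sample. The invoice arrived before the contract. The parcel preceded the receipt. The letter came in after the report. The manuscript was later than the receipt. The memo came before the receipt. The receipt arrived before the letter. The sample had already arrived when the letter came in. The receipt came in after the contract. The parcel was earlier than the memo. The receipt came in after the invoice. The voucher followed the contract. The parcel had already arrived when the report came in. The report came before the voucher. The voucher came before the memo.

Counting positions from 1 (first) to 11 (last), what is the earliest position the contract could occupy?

3

The invoice and the sample must both come before the contract — 2 forced predecessors.
Nothing else is forced ahead of the contract, so its earliest slot is position 2 + 1 = 3.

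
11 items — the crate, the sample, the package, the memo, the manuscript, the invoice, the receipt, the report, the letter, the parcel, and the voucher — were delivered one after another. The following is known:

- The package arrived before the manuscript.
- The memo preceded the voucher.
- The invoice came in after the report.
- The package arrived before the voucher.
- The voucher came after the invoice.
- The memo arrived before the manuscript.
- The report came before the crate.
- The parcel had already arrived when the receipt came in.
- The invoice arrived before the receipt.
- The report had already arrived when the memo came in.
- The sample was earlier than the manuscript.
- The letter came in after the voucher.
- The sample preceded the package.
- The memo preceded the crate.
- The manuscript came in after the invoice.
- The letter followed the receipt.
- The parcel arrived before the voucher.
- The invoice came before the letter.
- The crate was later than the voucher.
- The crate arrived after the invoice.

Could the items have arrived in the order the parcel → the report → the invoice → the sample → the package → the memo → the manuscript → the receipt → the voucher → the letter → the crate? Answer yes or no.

Check each stated constraint against the proposed order — e.g. the invoice is ahead of the crate; the report is ahead of the crate. Every pair is in the required order; nothing is violated.

yes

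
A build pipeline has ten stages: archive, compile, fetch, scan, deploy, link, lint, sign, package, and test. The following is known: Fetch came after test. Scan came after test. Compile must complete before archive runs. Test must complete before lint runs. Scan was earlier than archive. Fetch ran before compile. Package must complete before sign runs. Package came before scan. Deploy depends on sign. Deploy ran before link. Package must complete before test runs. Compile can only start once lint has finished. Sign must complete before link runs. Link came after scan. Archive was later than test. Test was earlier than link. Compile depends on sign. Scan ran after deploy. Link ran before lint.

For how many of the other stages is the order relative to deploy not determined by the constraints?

2

Forced before deploy: package and sign; forced after deploy: archive, compile, link, lint, and scan.
That leaves fetch and test with no forced order relative to deploy — 2.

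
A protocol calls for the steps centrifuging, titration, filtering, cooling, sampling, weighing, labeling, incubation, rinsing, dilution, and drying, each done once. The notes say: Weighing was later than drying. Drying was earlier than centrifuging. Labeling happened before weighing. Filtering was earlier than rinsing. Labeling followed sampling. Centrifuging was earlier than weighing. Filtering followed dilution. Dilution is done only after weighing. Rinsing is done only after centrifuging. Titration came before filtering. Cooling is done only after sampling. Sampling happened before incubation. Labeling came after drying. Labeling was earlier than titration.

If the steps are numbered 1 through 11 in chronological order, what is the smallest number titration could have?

Drying, labeling, and sampling must all come before titration — 3 forced predecessors.
Nothing else is forced ahead of titration, so its earliest slot is position 3 + 1 = 4.

4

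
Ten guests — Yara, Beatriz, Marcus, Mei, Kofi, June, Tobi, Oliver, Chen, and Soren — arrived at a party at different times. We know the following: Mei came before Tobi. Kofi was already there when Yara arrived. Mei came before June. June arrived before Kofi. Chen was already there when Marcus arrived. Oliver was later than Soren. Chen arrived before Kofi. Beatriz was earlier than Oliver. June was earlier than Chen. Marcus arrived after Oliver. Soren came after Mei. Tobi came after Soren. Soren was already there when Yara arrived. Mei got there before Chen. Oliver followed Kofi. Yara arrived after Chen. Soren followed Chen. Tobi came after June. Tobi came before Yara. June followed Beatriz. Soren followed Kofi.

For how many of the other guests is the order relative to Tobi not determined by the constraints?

2

Forced before Tobi: Beatriz, Chen, June, Kofi, Mei, and Soren; forced after Tobi: Yara.
That leaves Marcus and Oliver with no forced order relative to Tobi — 2.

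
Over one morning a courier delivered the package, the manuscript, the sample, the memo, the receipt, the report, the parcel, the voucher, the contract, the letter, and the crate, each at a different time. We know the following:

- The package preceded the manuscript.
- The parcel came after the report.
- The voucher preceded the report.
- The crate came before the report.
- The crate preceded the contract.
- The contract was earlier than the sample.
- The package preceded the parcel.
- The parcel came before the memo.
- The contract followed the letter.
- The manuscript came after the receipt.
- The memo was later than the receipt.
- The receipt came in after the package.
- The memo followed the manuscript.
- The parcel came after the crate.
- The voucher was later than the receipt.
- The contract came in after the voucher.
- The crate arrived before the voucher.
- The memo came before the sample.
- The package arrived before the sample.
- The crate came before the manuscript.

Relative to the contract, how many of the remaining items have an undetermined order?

Forced before the contract: the crate, the letter, the package, the receipt, and the voucher; forced after the contract: the sample.
That leaves the manuscript, the memo, the parcel, and the report with no forced order relative to the contract — 4.

4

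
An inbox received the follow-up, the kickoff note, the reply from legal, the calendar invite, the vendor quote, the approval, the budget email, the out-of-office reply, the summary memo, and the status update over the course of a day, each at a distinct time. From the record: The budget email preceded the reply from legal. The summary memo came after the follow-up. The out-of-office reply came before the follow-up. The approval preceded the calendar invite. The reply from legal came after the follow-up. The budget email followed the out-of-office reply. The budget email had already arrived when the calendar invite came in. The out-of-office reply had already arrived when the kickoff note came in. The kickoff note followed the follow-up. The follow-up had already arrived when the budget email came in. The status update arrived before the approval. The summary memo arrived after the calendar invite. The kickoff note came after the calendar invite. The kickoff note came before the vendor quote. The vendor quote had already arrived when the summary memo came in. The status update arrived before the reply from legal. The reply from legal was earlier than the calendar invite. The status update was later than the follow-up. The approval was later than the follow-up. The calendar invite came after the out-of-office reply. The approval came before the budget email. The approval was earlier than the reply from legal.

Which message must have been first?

the out-of-office reply

The out-of-office reply has a chain of constraints placing it before every other message, so the out-of-office reply must be first.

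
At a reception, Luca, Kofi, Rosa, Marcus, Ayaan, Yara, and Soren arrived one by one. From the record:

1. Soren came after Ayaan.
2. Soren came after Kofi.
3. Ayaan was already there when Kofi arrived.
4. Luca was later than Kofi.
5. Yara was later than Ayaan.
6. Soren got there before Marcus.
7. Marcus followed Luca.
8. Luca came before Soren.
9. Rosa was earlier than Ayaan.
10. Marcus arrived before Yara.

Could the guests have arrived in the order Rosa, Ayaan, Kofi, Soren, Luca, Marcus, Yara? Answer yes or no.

no

The constraints require Luca before Soren, but in the proposed sequence Soren appears ahead of Luca. That one violation is enough.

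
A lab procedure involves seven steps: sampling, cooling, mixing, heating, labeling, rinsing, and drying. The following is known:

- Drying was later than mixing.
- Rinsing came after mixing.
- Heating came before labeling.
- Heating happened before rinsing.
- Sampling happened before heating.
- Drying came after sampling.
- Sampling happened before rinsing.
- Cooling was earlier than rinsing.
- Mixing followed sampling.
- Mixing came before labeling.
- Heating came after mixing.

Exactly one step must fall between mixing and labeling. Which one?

Tracing the constraints gives mixing → heating → labeling, so heating sits after mixing and before labeling.
No other step is forced both after mixing and before labeling.

heating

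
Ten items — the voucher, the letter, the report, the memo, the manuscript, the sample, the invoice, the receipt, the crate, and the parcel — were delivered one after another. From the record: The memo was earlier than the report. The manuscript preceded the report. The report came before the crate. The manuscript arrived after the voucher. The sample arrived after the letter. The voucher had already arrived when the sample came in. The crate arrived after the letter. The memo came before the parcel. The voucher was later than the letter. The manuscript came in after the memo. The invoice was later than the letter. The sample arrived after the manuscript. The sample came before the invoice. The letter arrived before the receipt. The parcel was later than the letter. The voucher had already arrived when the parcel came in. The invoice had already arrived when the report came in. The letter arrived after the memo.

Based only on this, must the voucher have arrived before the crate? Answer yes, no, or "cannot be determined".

yes

Chain the constraints: the voucher → the manuscript → the report → the crate. Each link is directly stated, so the voucher comes before the crate.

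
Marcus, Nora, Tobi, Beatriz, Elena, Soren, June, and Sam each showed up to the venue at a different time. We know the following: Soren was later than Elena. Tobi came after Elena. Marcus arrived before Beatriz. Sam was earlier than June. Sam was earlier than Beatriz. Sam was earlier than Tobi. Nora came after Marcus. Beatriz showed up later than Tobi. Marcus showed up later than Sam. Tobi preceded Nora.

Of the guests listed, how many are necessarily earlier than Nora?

4

Directly stated before Nora: Marcus and Tobi.
Elena reaches Nora via Elena → Tobi → Nora.
Sam reaches Nora via Sam → Tobi → Nora.
No chain forces June (or any of the others) ahead of Nora.
That's Elena, Marcus, Sam, and Tobi — 4 in all.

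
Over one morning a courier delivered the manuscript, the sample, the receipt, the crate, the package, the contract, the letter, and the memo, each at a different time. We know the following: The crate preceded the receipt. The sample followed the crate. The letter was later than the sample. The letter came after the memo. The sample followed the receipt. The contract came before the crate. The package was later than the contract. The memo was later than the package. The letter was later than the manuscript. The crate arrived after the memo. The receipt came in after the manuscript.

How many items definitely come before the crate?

3

Directly stated before the crate: the contract and the memo.
The package reaches the crate via the package → the memo → the crate.
That's the contract, the memo, and the package — 3 in all.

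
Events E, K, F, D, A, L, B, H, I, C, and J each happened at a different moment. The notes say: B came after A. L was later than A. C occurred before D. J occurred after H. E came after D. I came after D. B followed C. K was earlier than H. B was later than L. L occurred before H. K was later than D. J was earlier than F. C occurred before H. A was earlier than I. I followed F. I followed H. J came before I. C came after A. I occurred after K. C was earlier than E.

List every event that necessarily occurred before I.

A, C, D, F, H, J, K, L

Directly stated before I: A, D, F, H, J, and K.
C reaches I via C → D → I.
L reaches I via L → H → I.
No chain forces E (or any of the others) ahead of I.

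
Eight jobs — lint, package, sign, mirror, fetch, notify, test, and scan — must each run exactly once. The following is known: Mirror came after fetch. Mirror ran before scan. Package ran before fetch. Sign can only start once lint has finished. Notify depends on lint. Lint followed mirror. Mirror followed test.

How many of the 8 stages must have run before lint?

Directly stated before lint: mirror.
Fetch reaches lint via fetch → mirror → lint.
Package reaches lint via package → fetch → mirror → lint.
Test reaches lint via test → mirror → lint.
No chain forces sign (or any of the others) ahead of lint.
That's fetch, mirror, package, and test — 4 in all.

4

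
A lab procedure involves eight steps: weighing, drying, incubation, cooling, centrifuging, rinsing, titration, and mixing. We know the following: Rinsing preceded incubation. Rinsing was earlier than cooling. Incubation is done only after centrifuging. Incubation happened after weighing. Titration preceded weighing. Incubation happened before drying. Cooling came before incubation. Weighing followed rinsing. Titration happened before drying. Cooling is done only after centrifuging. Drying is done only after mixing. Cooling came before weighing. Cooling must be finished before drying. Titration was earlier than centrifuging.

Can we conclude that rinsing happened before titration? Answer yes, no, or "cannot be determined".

No chain of stated constraints runs from rinsing to titration, and none runs from titration to rinsing either.
So the relative order of rinsing and titration is not fixed by the given facts.

cannot be determined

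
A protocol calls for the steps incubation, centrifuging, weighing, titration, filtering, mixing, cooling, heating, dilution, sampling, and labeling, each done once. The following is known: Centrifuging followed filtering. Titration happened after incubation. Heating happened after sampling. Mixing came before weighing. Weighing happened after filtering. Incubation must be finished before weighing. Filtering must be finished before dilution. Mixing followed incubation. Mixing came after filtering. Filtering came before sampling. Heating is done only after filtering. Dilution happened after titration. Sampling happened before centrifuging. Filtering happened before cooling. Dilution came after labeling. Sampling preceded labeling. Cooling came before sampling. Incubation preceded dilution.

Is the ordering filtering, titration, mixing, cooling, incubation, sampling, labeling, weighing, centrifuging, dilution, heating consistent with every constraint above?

no

The constraints require incubation before mixing, but in the proposed sequence mixing appears ahead of incubation. That one violation is enough.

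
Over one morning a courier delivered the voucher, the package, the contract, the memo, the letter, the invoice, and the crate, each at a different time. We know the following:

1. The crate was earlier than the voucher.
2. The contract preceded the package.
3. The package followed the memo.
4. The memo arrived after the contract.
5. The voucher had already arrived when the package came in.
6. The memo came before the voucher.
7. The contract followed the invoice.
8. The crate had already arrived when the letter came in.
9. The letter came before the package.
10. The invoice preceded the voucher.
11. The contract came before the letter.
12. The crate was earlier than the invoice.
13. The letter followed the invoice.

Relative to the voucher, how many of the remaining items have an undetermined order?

Forced before the voucher: the contract, the crate, the invoice, and the memo; forced after the voucher: the package.
That leaves the letter with no forced order relative to the voucher — 1.

1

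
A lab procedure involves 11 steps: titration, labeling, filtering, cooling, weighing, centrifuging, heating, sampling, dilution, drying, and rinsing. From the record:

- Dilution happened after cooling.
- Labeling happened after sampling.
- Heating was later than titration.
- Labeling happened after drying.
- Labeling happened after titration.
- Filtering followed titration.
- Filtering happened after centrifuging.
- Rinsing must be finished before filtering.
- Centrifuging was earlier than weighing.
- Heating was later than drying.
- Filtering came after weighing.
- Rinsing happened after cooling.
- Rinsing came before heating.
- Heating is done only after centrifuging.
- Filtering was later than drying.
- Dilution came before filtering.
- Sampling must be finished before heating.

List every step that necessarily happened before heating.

centrifuging, cooling, drying, rinsing, sampling, titration

Directly stated before heating: centrifuging, drying, rinsing, sampling, and titration.
Cooling reaches heating via cooling → rinsing → heating.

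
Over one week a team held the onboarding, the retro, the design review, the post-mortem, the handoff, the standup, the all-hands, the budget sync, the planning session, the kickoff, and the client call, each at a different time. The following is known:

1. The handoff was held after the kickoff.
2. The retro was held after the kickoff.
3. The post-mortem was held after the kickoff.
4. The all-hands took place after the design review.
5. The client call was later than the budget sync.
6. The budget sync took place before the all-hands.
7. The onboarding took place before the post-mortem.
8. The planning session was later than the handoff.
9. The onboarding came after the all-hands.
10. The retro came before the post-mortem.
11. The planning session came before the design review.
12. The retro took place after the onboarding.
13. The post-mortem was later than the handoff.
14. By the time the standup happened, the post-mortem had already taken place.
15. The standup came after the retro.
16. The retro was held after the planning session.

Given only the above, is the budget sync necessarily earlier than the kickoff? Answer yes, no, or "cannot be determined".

cannot be determined

No chain of stated constraints runs from the budget sync to the kickoff, and none runs from the kickoff to the budget sync either.
So the relative order of the budget sync and the kickoff is not fixed by the given facts.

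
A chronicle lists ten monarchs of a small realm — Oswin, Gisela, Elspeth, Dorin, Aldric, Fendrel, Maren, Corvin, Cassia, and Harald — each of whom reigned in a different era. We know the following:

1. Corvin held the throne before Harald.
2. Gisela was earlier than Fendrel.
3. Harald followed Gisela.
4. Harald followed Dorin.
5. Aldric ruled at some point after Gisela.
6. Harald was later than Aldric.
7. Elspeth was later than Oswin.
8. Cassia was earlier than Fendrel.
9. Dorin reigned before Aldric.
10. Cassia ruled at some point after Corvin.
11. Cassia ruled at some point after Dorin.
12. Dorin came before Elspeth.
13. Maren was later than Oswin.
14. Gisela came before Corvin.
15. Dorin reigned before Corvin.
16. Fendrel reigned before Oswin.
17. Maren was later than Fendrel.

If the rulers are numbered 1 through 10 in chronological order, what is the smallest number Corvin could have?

Dorin and Gisela must both come before Corvin — 2 forced predecessors.
Nothing else is forced ahead of Corvin, so their earliest slot is position 2 + 1 = 3.

3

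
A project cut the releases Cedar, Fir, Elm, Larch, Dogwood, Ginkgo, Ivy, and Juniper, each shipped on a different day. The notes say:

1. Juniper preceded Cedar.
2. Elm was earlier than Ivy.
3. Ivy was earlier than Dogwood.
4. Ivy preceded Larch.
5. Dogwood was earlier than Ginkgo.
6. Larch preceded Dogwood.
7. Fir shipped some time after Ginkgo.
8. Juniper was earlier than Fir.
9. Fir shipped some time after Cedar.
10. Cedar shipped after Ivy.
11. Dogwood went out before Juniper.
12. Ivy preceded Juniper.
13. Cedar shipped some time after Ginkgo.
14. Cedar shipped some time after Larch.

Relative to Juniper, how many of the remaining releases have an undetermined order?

1

Forced before Juniper: Dogwood, Elm, Ivy, and Larch; forced after Juniper: Cedar and Fir.
That leaves Ginkgo with no forced order relative to Juniper — 1.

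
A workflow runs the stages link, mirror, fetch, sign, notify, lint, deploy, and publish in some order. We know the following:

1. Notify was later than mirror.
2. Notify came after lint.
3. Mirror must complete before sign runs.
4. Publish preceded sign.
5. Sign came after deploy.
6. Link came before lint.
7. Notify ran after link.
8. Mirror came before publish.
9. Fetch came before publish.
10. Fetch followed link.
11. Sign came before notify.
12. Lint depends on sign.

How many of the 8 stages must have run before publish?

3

Directly stated before publish: fetch and mirror.
Link reaches publish via link → fetch → publish.
That's fetch, link, and mirror — 3 in all.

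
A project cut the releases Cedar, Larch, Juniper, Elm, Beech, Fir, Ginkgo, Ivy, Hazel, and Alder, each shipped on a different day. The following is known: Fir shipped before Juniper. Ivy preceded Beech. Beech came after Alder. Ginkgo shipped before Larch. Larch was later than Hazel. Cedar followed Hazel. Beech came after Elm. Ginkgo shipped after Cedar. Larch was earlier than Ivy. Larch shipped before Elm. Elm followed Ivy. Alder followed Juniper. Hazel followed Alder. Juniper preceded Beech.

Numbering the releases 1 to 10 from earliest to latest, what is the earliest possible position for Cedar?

5

Alder, Fir, Hazel, and Juniper must all come before Cedar — 4 forced predecessors.
Nothing else is forced ahead of Cedar, so its earliest slot is position 4 + 1 = 5.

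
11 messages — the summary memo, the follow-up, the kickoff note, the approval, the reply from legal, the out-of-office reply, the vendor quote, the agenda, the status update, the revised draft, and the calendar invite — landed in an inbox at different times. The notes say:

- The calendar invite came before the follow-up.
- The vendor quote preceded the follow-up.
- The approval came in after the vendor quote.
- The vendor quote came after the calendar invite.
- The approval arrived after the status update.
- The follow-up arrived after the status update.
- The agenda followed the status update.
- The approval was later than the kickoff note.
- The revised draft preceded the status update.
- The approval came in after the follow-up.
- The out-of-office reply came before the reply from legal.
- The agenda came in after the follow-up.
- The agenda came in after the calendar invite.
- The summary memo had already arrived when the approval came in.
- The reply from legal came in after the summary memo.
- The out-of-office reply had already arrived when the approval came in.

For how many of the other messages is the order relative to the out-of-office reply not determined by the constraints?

8

Forced after the out-of-office reply: the approval and the reply from legal.
That leaves the agenda, the calendar invite, the follow-up, the kickoff note, the revised draft, the status update, the summary memo, and the vendor quote with no forced order relative to the out-of-office reply — 8.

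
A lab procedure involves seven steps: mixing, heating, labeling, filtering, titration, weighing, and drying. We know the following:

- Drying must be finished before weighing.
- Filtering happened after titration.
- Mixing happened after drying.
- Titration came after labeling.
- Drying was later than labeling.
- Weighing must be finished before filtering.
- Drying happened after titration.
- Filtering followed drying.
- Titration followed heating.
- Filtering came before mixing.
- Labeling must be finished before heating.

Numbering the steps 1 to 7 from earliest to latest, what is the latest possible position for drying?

Drying must come before filtering, mixing, and weighing — 3 steps forced after it.
Everything else can be placed before drying in some valid order, so drying can sit as late as position 7 − 3 = 4.

4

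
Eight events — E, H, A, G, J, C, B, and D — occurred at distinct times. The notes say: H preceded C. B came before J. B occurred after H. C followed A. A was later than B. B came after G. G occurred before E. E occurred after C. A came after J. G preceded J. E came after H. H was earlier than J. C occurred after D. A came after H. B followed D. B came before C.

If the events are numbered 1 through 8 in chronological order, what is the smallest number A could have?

6

B, D, G, H, and J must all come before A — 5 forced predecessors.
Nothing else is forced ahead of A, so its earliest slot is position 5 + 1 = 6.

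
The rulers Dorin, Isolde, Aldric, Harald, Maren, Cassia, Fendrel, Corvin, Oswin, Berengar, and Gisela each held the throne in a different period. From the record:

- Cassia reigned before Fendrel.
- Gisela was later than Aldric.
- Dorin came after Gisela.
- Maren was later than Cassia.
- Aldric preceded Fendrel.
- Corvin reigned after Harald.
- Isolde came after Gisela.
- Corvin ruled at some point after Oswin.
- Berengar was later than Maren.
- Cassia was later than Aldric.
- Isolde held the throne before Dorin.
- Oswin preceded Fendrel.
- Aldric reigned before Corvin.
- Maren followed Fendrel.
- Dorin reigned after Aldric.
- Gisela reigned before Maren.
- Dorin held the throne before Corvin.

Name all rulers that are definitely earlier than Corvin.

Aldric, Dorin, Gisela, Harald, Isolde, Oswin

Directly stated before Corvin: Aldric, Dorin, Harald, and Oswin.
Gisela reaches Corvin via Gisela → Dorin → Corvin.
Isolde reaches Corvin via Isolde → Dorin → Corvin.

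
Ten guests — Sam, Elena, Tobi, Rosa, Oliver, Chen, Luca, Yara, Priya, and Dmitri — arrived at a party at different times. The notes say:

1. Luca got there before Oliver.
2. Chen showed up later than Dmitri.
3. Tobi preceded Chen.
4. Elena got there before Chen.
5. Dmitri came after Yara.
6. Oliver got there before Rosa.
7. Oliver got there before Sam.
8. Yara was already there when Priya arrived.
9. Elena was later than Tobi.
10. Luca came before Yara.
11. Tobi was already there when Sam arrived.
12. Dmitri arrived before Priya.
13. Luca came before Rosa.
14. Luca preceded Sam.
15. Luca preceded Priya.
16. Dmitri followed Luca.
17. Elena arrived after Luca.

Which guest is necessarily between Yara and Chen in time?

Tracing the constraints gives Yara → Dmitri → Chen, so Dmitri sits after Yara and before Chen.
No other guest is forced both after Yara and before Chen.

Dmitri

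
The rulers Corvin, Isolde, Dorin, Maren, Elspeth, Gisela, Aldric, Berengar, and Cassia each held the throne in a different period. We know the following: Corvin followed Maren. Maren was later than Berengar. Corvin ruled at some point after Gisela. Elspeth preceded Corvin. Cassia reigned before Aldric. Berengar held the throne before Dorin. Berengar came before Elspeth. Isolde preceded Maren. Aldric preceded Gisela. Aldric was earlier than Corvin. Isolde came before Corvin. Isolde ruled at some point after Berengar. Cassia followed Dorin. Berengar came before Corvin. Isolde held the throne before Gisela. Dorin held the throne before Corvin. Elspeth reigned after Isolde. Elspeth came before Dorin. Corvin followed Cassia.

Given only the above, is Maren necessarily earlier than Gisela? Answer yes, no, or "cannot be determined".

No chain of stated constraints runs from Maren to Gisela, and none runs from Gisela to Maren either.
So the relative order of Maren and Gisela is not fixed by the given facts.

cannot be determined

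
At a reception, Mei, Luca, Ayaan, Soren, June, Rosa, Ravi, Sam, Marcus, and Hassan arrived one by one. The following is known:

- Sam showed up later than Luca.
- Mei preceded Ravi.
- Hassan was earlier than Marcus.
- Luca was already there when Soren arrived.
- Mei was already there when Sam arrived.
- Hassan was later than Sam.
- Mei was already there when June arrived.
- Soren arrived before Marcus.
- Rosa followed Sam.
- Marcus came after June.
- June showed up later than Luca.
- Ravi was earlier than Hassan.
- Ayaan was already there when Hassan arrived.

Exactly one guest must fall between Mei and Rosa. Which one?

Sam

Tracing the constraints gives Mei → Sam → Rosa, so Sam sits after Mei and before Rosa.
No other guest is forced both after Mei and before Rosa.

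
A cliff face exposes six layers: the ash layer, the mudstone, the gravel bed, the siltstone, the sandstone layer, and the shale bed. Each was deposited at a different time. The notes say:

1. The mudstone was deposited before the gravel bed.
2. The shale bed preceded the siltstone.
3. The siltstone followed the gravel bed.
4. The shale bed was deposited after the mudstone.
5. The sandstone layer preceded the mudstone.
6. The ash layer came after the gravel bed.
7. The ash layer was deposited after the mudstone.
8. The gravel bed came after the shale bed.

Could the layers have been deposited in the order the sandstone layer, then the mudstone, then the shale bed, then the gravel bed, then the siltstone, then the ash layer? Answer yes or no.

Check each stated constraint against the proposed order — e.g. the shale bed is ahead of the siltstone; the mudstone is ahead of the ash layer. Every pair is in the required order; nothing is violated.

yes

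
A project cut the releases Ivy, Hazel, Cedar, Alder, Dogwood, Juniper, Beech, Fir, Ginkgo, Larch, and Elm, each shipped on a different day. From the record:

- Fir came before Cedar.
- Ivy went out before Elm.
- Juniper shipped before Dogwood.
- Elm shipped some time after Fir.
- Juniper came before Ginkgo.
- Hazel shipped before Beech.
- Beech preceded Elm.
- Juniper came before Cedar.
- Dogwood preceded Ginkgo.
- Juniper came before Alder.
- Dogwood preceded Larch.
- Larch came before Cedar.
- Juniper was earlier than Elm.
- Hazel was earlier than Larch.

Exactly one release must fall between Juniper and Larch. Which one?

Tracing the constraints gives Juniper → Dogwood → Larch, so Dogwood sits after Juniper and before Larch.
No other release is forced both after Juniper and before Larch.

Dogwood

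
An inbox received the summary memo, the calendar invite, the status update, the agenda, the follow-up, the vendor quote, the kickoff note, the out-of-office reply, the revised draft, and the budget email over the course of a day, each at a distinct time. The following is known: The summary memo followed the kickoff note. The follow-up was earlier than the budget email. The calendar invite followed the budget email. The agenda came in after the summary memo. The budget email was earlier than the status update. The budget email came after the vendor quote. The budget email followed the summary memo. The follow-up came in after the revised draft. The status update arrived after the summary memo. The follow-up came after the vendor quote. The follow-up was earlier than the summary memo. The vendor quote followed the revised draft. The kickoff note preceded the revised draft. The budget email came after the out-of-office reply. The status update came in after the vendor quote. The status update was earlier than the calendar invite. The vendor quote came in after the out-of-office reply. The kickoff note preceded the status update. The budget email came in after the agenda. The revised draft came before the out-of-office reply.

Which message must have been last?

Every other message has a chain of constraints placing it before the calendar invite, so the calendar invite is last.

the calendar invite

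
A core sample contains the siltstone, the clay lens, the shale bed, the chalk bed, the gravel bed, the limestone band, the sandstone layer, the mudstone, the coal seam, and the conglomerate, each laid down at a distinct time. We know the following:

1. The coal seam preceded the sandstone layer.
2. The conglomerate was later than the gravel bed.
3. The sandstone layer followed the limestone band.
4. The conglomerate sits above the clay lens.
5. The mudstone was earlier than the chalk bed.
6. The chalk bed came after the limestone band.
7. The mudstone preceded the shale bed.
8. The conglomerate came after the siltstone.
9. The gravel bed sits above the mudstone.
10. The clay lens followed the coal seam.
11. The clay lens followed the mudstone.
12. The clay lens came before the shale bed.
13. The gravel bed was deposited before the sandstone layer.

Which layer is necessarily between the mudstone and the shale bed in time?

Tracing the constraints gives the mudstone → the clay lens → the shale bed, so the clay lens sits after the mudstone and before the shale bed.
No other layer is forced both after the mudstone and before the shale bed.

the clay lens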